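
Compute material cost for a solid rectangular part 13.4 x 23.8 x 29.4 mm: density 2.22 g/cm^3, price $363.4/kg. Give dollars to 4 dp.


V = 13.4 * 23.8 * 29.4 = 9376.248 mm^3 = 9.376248 cm^3
Mass = 9.376248 * 2.22 / 1000 = 0.02081527 kg
Cost = 0.02081527 * 363.4 = 7.5643 $


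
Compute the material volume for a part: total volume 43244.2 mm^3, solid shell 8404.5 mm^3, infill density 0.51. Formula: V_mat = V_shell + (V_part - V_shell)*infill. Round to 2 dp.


V_infill = (43244.2 - 8404.5) * 0.51 = 17768.25
V_total = 8404.5 + 17768.25 = 26172.75 mm^3


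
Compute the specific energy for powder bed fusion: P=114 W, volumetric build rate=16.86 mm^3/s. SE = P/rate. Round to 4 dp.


SE = 114 / 16.86 = 6.7616 J/mm^3


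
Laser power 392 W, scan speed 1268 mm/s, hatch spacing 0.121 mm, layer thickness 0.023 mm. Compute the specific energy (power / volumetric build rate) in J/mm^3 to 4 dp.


Build rate = 1268 * 0.121 * 0.023 = 3.528844 mm^3/s
SE = 392 / 3.528844 = 111.0845 J/mm^3


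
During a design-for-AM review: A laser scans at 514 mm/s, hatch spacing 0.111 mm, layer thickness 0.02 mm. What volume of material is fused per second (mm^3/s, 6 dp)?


Rate = 514 * 0.111 * 0.02 = 1.14108 mm^3/s


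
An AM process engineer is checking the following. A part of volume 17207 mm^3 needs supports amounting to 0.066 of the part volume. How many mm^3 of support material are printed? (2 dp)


V_support = 17207 * 0.066 = 1135.66 mm^3


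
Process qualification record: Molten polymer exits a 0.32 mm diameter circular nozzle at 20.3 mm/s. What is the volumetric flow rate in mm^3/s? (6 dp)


A = pi*(0.32/2)^2 = 0.08042477 mm^2
Q = 0.08042477 * 20.3 = 1.632623 mm^3/s


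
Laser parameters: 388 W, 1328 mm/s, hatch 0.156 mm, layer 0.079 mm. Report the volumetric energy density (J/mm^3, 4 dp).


E = 388 / (1328*0.156*0.079) = 23.7073 J/mm^3


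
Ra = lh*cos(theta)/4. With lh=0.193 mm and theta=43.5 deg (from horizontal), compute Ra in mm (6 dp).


Ra = 0.193 * cos(43.5) / 4 = 0.034999 mm


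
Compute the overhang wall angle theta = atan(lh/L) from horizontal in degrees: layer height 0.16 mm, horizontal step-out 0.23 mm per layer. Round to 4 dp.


angle = atan(0.16/0.23) = 34.8245 degrees


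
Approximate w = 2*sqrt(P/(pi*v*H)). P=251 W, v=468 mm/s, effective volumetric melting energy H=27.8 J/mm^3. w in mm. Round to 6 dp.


w = 2*sqrt(251/(pi*468*27.8)) = 0.156728 mm


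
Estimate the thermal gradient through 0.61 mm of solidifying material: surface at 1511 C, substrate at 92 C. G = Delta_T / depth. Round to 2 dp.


G = (1511-92)/0.61 = 2326.23 C/mm


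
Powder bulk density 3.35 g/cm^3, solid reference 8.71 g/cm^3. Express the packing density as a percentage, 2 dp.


Packing = (3.35/8.71)*100 = 38.46 %


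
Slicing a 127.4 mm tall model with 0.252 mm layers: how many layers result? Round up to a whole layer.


Layers = ceil(127.4/0.252) = 506


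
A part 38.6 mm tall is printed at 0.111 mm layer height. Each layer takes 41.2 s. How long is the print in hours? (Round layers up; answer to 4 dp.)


Layers = ceil(38.6/0.111) = 348
t = 348 * 41.2 / 3600 = 3.9827 hrs


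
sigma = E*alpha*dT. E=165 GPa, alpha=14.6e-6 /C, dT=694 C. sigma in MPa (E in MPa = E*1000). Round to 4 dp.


sigma = 165*1000 * 14.6e-6 * 694 = 1671.846 MPa


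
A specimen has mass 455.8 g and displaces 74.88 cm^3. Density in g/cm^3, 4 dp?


rho = 455.8 / 74.88 = 6.0871 g/cm^3


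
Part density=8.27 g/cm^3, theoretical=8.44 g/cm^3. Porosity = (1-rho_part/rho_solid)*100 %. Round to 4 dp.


Porosity = (1-8.27/8.44)*100 = 2.0142 %


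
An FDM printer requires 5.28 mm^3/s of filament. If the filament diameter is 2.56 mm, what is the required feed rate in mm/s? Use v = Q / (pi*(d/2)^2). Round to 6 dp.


A = pi*(2.56/2)^2 = 5.147185
v = 5.28 / 5.147185 = 1.025803 mm/s


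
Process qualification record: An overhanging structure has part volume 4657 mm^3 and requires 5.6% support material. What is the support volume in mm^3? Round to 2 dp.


V_support = 4657 * 0.056 = 260.79 mm^3


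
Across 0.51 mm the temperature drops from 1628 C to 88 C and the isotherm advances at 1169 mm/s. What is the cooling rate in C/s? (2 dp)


G = (1628-88)/0.51 = 3019.60784314 C/mm
CR = 3019.60784314 * 1169 = 3529921.57 C/s


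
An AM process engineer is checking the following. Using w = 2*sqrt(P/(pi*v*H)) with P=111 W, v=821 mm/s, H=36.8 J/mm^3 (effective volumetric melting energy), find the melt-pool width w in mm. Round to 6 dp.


w = 2*sqrt(111/(pi*821*36.8)) = 0.068394 mm


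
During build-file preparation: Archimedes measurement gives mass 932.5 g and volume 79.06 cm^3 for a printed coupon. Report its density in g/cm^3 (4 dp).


rho = 932.5 / 79.06 = 11.7948 g/cm^3


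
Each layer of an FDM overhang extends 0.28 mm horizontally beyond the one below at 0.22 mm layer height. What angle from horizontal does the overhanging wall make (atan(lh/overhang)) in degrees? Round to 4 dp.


angle = atan(0.22/0.28) = 38.1572 degrees


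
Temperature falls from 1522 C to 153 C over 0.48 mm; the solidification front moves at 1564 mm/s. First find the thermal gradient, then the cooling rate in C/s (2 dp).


G = (1522-153)/0.48 = 2852.08333333 C/mm
CR = 2852.08333333 * 1564 = 4460658.33 C/s


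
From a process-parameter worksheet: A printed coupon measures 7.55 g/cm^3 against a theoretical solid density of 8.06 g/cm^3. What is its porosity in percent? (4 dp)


Porosity = (1-7.55/8.06)*100 = 6.3275 %


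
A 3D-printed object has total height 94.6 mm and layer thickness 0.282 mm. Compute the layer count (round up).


Layers = ceil(94.6/0.282) = 336


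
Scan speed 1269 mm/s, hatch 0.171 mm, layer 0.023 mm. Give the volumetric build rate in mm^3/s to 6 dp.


Rate = 1269 * 0.171 * 0.023 = 4.990977 mm^3/s


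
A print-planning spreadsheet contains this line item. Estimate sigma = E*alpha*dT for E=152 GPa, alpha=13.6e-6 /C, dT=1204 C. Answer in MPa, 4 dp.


sigma = 152*1000 * 13.6e-6 * 1204 = 2488.9088 MPa


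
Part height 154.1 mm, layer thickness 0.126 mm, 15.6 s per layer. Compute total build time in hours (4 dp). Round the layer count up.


Layers = ceil(154.1/0.126) = 1224
t = 1224 * 15.6 / 3600 = 5.304 hrs


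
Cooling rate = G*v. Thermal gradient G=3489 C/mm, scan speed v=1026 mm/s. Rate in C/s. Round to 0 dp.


CR = 3489 * 1026 = 3579714 C/s


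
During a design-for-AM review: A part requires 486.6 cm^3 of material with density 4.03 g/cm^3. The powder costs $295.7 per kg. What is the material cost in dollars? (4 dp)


Mass = 486.6*4.03/1000 = 1.960998 kg
Cost = 1.960998 * 295.7 = 579.8671 $


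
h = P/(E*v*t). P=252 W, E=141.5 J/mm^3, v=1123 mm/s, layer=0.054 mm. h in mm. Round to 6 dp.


h = 252 / (141.5*1123*0.054) = 0.029368 mm


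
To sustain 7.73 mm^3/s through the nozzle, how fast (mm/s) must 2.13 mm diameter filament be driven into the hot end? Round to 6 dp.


A = pi*(2.13/2)^2 = 3.563273
v = 7.73 / 3.563273 = 2.169354 mm/s


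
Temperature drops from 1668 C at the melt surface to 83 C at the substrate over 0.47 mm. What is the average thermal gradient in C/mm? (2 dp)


G = (1668-83)/0.47 = 3372.34 C/mm


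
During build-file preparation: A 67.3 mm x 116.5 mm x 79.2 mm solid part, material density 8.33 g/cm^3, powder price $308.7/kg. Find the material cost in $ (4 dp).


V = 67.3 * 116.5 * 79.2 = 620963.64 mm^3 = 620.96364 cm^3
Mass = 620.96364 * 8.33 / 1000 = 5.17262712 kg
Cost = 5.17262712 * 308.7 = 1596.79 $


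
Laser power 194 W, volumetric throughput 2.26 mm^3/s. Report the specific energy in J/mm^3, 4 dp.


SE = 194 / 2.26 = 85.8407 J/mm^3


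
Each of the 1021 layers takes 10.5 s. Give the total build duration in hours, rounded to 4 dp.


t = 1021 * 10.5 / 3600 = 2.9779 hrs


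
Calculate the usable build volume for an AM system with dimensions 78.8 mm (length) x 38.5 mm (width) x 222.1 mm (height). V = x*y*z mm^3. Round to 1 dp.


V = 78.8 * 38.5 * 222.1 = 673807.0 mm^3


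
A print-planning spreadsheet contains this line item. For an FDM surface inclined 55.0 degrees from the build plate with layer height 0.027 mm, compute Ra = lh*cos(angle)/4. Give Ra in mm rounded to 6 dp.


Ra = 0.027 * cos(55.0) / 4 = 0.003872 mm


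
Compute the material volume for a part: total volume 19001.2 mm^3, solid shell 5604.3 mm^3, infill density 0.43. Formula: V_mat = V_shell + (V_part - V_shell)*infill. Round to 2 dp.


V_infill = (19001.2 - 5604.3) * 0.43 = 5760.67
V_total = 5604.3 + 5760.67 = 11364.97 mm^3


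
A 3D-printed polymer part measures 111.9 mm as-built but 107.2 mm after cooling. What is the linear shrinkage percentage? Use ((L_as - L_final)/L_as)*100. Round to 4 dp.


Shrinkage = ((111.9-107.2)/111.9)*100 = 4.2002 %


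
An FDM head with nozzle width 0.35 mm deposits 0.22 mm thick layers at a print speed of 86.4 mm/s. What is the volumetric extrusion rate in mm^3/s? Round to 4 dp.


Rate = 0.35 * 0.22 * 86.4 = 6.6528 mm^3/s


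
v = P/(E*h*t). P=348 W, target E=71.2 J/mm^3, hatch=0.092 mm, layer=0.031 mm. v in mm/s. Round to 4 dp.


v = 348 / (71.2*0.092*0.031) = 1713.7589 mm/s


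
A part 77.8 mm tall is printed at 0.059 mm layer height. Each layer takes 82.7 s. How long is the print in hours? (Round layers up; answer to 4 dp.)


Layers = ceil(77.8/0.059) = 1319
t = 1319 * 82.7 / 3600 = 30.3004 hrs


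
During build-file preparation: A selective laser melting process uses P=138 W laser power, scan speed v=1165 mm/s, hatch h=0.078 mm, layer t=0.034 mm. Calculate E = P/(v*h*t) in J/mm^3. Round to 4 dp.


E = 138 / (1165*0.078*0.034) = 44.6663 J/mm^3


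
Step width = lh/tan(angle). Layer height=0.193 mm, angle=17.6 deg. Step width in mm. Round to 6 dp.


step = 0.193 / tan(17.6) = 0.608413 mm


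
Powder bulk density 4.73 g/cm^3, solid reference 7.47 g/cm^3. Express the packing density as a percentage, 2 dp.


Packing = (4.73/7.47)*100 = 63.32 %


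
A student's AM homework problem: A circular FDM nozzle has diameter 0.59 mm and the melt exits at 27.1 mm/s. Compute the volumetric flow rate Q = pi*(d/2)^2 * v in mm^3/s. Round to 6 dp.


A = pi*(0.59/2)^2 = 0.2733971 mm^2
Q = 0.2733971 * 27.1 = 7.409061 mm^3/s


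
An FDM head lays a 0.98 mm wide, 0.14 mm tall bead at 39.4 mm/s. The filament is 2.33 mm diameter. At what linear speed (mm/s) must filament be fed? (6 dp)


Q = 0.98 * 0.14 * 39.4 = 5.40568 mm^3/s
A_fil = pi*(2.33/2)^2 = 4.26384809 mm^2
v_feed = 5.40568 / 4.26384809 = 1.267794 mm/s


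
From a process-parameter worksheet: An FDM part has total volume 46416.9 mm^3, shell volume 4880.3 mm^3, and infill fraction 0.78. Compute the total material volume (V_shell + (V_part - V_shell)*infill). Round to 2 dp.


V_infill = (46416.9 - 4880.3) * 0.78 = 32398.55
V_total = 4880.3 + 32398.55 = 37278.85 mm^3


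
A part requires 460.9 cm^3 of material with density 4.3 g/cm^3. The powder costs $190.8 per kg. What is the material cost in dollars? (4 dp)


Mass = 460.9*4.3/1000 = 1.98187 kg
Cost = 1.98187 * 190.8 = 378.1408 $


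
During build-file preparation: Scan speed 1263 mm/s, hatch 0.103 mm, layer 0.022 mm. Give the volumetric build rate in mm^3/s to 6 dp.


Rate = 1263 * 0.103 * 0.022 = 2.861958 mm^3/s


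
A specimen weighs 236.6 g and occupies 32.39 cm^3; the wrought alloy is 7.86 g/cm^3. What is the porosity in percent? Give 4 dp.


rho_part = 236.6 / 32.39 = 7.30472368 g/cm^3
Porosity = (1 - 7.30472368/7.86)*100 = 7.0646 %


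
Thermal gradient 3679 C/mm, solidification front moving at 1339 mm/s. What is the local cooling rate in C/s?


CR = 3679 * 1339 = 4926181 C/s


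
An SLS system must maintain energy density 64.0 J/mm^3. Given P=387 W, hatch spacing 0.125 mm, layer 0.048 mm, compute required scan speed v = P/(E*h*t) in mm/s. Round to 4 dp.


v = 387 / (64.0*0.125*0.048) = 1007.8125 mm/s


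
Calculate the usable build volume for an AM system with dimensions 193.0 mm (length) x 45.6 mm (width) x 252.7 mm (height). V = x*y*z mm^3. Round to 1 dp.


V = 193.0 * 45.6 * 252.7 = 2223962.2 mm^3


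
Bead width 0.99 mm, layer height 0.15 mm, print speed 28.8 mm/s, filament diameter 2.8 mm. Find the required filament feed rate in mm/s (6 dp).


Q = 0.99 * 0.15 * 28.8 = 4.2768 mm^3/s
A_fil = pi*(2.8/2)^2 = 6.1575216 mm^2
v_feed = 4.2768 / 6.1575216 = 0.694565 mm/s


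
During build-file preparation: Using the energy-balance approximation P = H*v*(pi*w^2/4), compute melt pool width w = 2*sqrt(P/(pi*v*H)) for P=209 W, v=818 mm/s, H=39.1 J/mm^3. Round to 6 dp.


w = 2*sqrt(209/(pi*818*39.1)) = 0.091214 mm


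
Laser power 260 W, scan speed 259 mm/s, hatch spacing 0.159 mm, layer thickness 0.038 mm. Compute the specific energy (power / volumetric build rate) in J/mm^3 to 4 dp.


Build rate = 259 * 0.159 * 0.038 = 1.564878 mm^3/s
SE = 260 / 1.564878 = 166.1471 J/mm^3


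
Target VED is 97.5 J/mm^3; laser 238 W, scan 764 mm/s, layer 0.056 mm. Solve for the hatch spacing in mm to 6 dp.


h = 238 / (97.5*764*0.056) = 0.057055 mm


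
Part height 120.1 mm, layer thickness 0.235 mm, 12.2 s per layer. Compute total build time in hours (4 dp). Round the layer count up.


Layers = ceil(120.1/0.235) = 512
t = 512 * 12.2 / 3600 = 1.7351 hrs


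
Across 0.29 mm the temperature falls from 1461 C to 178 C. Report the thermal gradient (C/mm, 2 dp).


G = (1461-178)/0.29 = 4424.14 C/mm


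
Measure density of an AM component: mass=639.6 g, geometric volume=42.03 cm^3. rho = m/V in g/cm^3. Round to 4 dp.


rho = 639.6 / 42.03 = 15.2177 g/cm^3


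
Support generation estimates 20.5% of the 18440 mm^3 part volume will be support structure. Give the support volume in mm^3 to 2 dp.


V_support = 18440 * 0.205 = 3780.2 mm^3


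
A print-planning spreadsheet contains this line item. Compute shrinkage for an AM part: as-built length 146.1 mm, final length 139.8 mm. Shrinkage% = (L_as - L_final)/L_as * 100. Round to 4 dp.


Shrinkage = ((146.1-139.8)/146.1)*100 = 4.3121 %


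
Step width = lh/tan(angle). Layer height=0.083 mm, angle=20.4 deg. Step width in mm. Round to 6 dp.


step = 0.083 / tan(20.4) = 0.22318 mm


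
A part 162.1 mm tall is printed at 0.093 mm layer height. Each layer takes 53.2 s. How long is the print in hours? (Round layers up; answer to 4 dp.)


Layers = ceil(162.1/0.093) = 1744
t = 1744 * 53.2 / 3600 = 25.7724 hrs


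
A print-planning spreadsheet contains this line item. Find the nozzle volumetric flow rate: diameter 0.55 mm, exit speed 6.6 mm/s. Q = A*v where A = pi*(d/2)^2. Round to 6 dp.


A = pi*(0.55/2)^2 = 0.23758294 mm^2
Q = 0.23758294 * 6.6 = 1.568047 mm^3/s


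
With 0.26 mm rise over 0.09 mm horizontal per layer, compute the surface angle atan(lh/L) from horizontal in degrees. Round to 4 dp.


angle = atan(0.26/0.09) = 70.9065 degrees


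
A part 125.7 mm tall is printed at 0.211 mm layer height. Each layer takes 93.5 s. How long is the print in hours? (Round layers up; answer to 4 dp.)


Layers = ceil(125.7/0.211) = 596
t = 596 * 93.5 / 3600 = 15.4794 hrs


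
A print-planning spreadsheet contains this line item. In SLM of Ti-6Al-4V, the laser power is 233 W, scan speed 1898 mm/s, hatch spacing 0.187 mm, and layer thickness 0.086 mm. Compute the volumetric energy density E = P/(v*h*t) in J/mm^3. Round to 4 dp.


E = 233 / (1898*0.187*0.086) = 7.6334 J/mm^3


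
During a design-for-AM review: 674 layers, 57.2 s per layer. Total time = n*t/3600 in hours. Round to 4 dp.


t = 674 * 57.2 / 3600 = 10.7091 hrs


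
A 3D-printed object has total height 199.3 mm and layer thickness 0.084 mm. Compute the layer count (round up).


Layers = ceil(199.3/0.084) = 2373


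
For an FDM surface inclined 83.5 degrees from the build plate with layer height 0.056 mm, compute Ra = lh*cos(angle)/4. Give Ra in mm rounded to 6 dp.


Ra = 0.056 * cos(83.5) / 4 = 0.001585 mm


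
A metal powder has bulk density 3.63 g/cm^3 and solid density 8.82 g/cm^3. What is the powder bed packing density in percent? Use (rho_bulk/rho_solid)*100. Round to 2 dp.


Packing = (3.63/8.82)*100 = 41.16 %


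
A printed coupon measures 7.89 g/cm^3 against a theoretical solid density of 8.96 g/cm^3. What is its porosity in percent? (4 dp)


Porosity = (1-7.89/8.96)*100 = 11.942 %


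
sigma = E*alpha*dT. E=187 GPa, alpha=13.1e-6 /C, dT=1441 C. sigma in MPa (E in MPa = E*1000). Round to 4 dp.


sigma = 187*1000 * 13.1e-6 * 1441 = 3530.0177 MPa


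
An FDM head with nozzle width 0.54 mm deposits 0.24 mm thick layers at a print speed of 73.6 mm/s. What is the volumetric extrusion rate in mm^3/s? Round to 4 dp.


Rate = 0.54 * 0.24 * 73.6 = 9.5386 mm^3/s


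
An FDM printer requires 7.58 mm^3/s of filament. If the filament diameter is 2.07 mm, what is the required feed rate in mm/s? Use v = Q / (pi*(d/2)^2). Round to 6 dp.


A = pi*(2.07/2)^2 = 3.365353
v = 7.58 / 3.365353 = 2.252364 mm/s


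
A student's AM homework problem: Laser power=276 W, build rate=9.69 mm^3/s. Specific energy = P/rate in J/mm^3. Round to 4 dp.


SE = 276 / 9.69 = 28.483 J/mm^3


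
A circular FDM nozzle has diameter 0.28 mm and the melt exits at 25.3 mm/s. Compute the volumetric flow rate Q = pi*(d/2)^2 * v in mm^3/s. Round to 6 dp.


A = pi*(0.28/2)^2 = 0.06157522 mm^2
Q = 0.06157522 * 25.3 = 1.557853 mm^3/s


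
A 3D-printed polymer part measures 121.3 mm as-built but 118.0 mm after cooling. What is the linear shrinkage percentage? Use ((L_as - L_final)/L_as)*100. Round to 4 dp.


Shrinkage = ((121.3-118.0)/121.3)*100 = 2.7205 %


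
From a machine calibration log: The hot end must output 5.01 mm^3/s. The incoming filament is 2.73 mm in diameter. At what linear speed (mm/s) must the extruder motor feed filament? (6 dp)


A = pi*(2.73/2)^2 = 5.853494
v = 5.01 / 5.853494 = 0.855899 mm/s


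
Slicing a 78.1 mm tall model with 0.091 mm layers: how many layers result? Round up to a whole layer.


Layers = ceil(78.1/0.091) = 859


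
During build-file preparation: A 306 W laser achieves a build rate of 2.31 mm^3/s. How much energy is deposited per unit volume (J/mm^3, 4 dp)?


SE = 306 / 2.31 = 132.4675 J/mm^3


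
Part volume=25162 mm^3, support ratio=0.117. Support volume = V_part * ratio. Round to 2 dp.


V_support = 25162 * 0.117 = 2943.95 mm^3


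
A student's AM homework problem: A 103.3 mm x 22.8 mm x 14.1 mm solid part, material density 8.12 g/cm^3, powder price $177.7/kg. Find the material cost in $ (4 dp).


V = 103.3 * 22.8 * 14.1 = 33208.884 mm^3 = 33.208884 cm^3
Mass = 33.208884 * 8.12 / 1000 = 0.26965614 kg
Cost = 0.26965614 * 177.7 = 47.9179 $


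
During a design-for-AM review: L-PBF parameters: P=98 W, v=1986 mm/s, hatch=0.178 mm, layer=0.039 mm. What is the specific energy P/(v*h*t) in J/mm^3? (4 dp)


Build rate = 1986 * 0.178 * 0.039 = 13.786812 mm^3/s
SE = 98 / 13.786812 = 7.1082 J/mm^3


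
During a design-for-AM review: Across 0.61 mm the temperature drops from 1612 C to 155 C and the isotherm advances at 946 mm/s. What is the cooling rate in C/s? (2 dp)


G = (1612-155)/0.61 = 2388.52459016 C/mm
CR = 2388.52459016 * 946 = 2259544.26 C/s


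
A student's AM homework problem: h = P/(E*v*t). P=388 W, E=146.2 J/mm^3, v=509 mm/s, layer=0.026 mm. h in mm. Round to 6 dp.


h = 388 / (146.2*509*0.026) = 0.200536 mm


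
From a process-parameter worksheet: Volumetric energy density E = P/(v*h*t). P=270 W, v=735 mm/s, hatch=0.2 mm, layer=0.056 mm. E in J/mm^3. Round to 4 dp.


E = 270 / (735*0.2*0.056) = 32.7988 J/mm^3


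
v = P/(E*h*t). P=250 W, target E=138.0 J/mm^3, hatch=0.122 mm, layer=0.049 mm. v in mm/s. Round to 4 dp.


v = 250 / (138.0*0.122*0.049) = 303.0435 mm/s


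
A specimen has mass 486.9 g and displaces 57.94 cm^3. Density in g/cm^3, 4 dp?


rho = 486.9 / 57.94 = 8.4035 g/cm^3


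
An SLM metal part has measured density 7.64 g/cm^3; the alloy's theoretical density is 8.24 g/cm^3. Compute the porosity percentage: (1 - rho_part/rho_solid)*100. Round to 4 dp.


Porosity = (1-7.64/8.24)*100 = 7.2816 %


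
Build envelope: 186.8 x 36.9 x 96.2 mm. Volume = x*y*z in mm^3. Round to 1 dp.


V = 186.8 * 36.9 * 96.2 = 663098.9 mm^3


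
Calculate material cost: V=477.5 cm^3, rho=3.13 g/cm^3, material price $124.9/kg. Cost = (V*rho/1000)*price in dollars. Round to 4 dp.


Mass = 477.5*3.13/1000 = 1.494575 kg
Cost = 1.494575 * 124.9 = 186.6724 $


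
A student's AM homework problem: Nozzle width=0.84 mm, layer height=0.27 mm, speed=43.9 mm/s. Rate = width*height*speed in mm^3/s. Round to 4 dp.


Rate = 0.84 * 0.27 * 43.9 = 9.9565 mm^3/s


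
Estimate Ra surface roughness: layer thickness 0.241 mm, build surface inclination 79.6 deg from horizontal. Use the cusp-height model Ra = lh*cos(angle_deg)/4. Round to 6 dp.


Ra = 0.241 * cos(79.6) / 4 = 0.010876 mm


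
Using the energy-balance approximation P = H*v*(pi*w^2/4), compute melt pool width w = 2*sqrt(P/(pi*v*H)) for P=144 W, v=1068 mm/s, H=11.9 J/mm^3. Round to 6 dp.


w = 2*sqrt(144/(pi*1068*11.9)) = 0.120109 mm


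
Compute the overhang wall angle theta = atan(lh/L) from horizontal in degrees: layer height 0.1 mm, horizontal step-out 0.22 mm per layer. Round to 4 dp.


angle = atan(0.1/0.22) = 24.444 degrees


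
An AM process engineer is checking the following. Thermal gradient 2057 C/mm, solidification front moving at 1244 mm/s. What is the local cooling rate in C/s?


CR = 2057 * 1244 = 2558908 C/s


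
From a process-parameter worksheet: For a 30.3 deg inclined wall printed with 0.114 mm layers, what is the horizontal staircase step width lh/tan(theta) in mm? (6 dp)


step = 0.114 / tan(30.3) = 0.195088 mm


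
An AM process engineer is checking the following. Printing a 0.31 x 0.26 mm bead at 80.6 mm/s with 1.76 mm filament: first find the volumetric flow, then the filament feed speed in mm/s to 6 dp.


Q = 0.31 * 0.26 * 80.6 = 6.49636 mm^3/s
A_fil = pi*(1.76/2)^2 = 2.43284935 mm^2
v_feed = 6.49636 / 2.43284935 = 2.670268 mm/s


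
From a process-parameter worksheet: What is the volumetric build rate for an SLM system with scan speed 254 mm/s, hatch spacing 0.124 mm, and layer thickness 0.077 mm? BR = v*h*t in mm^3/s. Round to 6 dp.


Rate = 254 * 0.124 * 0.077 = 2.425192 mm^3/s


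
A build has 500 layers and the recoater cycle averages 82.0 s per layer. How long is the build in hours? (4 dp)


t = 500 * 82.0 / 3600 = 11.3889 hrs


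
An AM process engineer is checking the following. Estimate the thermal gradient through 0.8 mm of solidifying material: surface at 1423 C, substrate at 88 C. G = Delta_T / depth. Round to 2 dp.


G = (1423-88)/0.8 = 1668.75 C/mm


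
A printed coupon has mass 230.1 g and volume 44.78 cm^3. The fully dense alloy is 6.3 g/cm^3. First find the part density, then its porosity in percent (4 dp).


rho_part = 230.1 / 44.78 = 5.13845467 g/cm^3
Porosity = (1 - 5.13845467/6.3)*100 = 18.4372 %


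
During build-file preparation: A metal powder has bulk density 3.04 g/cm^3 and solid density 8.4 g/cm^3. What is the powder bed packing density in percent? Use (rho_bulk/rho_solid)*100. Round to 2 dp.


Packing = (3.04/8.4)*100 = 36.19 %


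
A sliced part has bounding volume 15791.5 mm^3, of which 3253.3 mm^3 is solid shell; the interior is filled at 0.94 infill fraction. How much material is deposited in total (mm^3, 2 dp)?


V_infill = (15791.5 - 3253.3) * 0.94 = 11785.91
V_total = 3253.3 + 11785.91 = 15039.21 mm^3


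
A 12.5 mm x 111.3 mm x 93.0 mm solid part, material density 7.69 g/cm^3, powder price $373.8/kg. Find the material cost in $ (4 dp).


V = 12.5 * 111.3 * 93.0 = 129386.25 mm^3 = 129.38625 cm^3
Mass = 129.38625 * 7.69 / 1000 = 0.99498026 kg
Cost = 0.99498026 * 373.8 = 371.9236 $


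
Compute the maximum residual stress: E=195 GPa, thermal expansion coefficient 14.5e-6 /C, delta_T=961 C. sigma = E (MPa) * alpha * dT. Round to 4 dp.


sigma = 195*1000 * 14.5e-6 * 961 = 2717.2275 MPa


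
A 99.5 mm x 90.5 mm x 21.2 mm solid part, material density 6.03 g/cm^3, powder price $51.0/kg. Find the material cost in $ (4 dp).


V = 99.5 * 90.5 * 21.2 = 190900.7 mm^3 = 190.9007 cm^3
Mass = 190.9007 * 6.03 / 1000 = 1.15113122 kg
Cost = 1.15113122 * 51.0 = 58.7077 $


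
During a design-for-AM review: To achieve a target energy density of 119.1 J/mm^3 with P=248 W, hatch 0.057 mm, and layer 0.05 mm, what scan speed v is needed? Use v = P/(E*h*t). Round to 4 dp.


v = 248 / (119.1*0.057*0.05) = 730.6259 mm/s


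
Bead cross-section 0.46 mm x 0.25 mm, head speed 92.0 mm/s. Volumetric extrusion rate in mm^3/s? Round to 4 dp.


Rate = 0.46 * 0.25 * 92.0 = 10.58 mm^3/s


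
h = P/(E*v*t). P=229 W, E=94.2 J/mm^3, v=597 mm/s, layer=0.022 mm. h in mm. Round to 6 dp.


h = 229 / (94.2*597*0.022) = 0.185092 mm


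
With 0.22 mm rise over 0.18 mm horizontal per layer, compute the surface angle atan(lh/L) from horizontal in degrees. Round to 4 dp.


angle = atan(0.22/0.18) = 50.7106 degrees


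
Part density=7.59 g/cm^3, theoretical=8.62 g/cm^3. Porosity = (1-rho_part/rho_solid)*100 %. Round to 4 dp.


Porosity = (1-7.59/8.62)*100 = 11.949 %


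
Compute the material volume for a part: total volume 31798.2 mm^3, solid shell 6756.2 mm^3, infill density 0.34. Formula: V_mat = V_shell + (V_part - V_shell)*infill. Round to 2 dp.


V_infill = (31798.2 - 6756.2) * 0.34 = 8514.28
V_total = 6756.2 + 8514.28 = 15270.48 mm^3


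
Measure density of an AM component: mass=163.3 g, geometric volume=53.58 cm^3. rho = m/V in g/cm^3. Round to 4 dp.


rho = 163.3 / 53.58 = 3.0478 g/cm^3


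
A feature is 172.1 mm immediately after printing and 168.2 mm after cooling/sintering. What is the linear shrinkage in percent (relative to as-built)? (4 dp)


Shrinkage = ((172.1-168.2)/172.1)*100 = 2.2661 %


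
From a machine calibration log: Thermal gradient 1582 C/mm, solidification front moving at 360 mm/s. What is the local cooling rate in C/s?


CR = 1582 * 360 = 569520 C/s


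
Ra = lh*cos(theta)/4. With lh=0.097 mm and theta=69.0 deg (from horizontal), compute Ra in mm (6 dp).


Ra = 0.097 * cos(69.0) / 4 = 0.00869 mm


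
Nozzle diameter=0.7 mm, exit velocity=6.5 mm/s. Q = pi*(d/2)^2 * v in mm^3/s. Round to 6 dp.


A = pi*(0.7/2)^2 = 0.3848451 mm^2
Q = 0.3848451 * 6.5 = 2.501493 mm^3/s


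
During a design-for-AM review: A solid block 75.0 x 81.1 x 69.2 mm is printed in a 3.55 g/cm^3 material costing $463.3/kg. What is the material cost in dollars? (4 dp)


V = 75.0 * 81.1 * 69.2 = 420909.0 mm^3 = 420.909 cm^3
Mass = 420.909 * 3.55 / 1000 = 1.49422695 kg
Cost = 1.49422695 * 463.3 = 692.2753 $


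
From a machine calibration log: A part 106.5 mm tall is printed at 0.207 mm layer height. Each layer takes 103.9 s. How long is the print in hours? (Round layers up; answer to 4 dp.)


Layers = ceil(106.5/0.207) = 515
t = 515 * 103.9 / 3600 = 14.8635 hrs


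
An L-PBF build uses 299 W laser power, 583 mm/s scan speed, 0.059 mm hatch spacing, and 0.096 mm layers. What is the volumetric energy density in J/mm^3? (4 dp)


E = 299 / (583*0.059*0.096) = 90.5481 J/mm^3


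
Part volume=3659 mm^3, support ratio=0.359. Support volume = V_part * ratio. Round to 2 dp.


V_support = 3659 * 0.359 = 1313.58 mm^3


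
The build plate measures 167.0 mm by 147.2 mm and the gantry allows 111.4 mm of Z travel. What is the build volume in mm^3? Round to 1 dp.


V = 167.0 * 147.2 * 111.4 = 2738479.4 mm^3


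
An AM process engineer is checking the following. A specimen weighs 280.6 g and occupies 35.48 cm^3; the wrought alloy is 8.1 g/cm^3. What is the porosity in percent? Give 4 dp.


rho_part = 280.6 / 35.48 = 7.90868095 g/cm^3
Porosity = (1 - 7.90868095/8.1)*100 = 2.362 %


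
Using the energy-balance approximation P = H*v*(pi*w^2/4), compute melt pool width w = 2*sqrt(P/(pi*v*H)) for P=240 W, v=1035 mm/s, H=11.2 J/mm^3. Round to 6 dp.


w = 2*sqrt(240/(pi*1035*11.2)) = 0.162361 mm


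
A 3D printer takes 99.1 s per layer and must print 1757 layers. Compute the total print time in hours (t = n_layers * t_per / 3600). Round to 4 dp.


t = 1757 * 99.1 / 3600 = 48.3663 hrs


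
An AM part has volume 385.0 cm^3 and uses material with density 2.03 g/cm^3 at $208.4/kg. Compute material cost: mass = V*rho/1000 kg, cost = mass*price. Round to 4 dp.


Mass = 385.0*2.03/1000 = 0.78155 kg
Cost = 0.78155 * 208.4 = 162.875 $


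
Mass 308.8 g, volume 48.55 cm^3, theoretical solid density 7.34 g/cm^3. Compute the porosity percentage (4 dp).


rho_part = 308.8 / 48.55 = 6.36045314 g/cm^3
Porosity = (1 - 6.36045314/7.34)*100 = 13.3453 %


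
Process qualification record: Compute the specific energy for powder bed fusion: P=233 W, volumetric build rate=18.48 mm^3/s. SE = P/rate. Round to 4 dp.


SE = 233 / 18.48 = 12.6082 J/mm^3


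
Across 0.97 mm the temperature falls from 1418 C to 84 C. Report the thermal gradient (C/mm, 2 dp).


G = (1418-84)/0.97 = 1375.26 C/mm


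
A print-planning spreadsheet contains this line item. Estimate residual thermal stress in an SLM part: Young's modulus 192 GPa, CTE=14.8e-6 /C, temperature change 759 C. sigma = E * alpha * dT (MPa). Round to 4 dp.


sigma = 192*1000 * 14.8e-6 * 759 = 2156.7744 MPa


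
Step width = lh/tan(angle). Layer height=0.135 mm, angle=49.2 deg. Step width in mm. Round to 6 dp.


step = 0.135 / tan(49.2) = 0.116529 mm


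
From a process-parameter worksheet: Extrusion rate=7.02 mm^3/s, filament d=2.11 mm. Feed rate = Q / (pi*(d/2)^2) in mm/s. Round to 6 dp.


A = pi*(2.11/2)^2 = 3.496671
v = 7.02 / 3.496671 = 2.007624 mm/s


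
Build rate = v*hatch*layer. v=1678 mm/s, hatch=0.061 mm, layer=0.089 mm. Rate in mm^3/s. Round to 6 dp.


Rate = 1678 * 0.061 * 0.089 = 9.109862 mm^3/s


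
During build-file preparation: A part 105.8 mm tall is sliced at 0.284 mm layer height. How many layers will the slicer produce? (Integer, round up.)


Layers = ceil(105.8/0.284) = 373


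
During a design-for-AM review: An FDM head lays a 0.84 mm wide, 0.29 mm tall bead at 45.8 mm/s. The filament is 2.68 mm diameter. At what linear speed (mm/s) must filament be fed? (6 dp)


Q = 0.84 * 0.29 * 45.8 = 11.15688 mm^3/s
A_fil = pi*(2.68/2)^2 = 5.64104377 mm^2
v_feed = 11.15688 / 5.64104377 = 1.977804 mm/s


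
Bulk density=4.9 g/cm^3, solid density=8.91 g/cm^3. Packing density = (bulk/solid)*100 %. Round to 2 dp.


Packing = (4.9/8.91)*100 = 54.99 %


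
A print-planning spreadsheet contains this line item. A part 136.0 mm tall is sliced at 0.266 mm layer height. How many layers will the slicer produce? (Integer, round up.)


Layers = ceil(136.0/0.266) = 512


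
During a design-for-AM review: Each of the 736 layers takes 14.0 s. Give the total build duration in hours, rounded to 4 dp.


t = 736 * 14.0 / 3600 = 2.8622 hrs


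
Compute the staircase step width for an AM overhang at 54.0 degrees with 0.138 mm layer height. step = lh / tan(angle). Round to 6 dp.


step = 0.138 / tan(54.0) = 0.100263 mm


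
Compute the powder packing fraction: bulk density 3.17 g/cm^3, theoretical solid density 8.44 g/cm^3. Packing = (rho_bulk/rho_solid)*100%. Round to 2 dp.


Packing = (3.17/8.44)*100 = 37.56 %


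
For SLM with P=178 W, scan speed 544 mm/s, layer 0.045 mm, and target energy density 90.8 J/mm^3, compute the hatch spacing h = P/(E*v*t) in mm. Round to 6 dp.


h = 178 / (90.8*544*0.045) = 0.08008 mm


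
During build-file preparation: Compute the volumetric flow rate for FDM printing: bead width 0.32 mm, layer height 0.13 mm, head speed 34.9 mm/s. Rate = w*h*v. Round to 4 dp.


Rate = 0.32 * 0.13 * 34.9 = 1.4518 mm^3/s


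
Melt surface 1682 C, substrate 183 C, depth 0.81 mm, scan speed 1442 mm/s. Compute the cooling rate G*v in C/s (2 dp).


G = (1682-183)/0.81 = 1850.61728395 C/mm
CR = 1850.61728395 * 1442 = 2668590.12 C/s


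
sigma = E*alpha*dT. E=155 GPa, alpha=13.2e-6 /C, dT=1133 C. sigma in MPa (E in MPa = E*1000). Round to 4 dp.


sigma = 155*1000 * 13.2e-6 * 1133 = 2318.118 MPa


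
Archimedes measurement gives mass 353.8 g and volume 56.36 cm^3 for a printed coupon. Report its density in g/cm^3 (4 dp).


rho = 353.8 / 56.36 = 6.2775 g/cm^3


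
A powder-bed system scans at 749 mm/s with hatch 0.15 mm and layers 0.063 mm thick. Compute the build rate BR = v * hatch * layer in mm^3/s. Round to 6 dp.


Rate = 749 * 0.15 * 0.063 = 7.07805 mm^3/s


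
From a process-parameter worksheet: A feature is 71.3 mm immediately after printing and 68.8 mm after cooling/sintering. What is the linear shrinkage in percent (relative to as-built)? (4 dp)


Shrinkage = ((71.3-68.8)/71.3)*100 = 3.5063 %


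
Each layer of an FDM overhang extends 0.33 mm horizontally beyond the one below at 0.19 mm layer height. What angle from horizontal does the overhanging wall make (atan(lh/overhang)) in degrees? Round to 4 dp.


angle = atan(0.19/0.33) = 29.9315 degrees


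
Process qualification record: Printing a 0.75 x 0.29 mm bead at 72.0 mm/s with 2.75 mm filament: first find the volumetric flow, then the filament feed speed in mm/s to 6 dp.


Q = 0.75 * 0.29 * 72.0 = 15.66 mm^3/s
A_fil = pi*(2.75/2)^2 = 5.93957361 mm^2
v_feed = 15.66 / 5.93957361 = 2.636553 mm/s


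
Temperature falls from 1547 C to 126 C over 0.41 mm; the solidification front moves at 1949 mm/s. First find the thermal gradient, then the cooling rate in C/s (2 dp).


G = (1547-126)/0.41 = 3465.85365854 C/mm
CR = 3465.85365854 * 1949 = 6754948.78 C/s


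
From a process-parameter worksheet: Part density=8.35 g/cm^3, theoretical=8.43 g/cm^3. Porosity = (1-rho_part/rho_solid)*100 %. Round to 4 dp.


Porosity = (1-8.35/8.43)*100 = 0.949 %


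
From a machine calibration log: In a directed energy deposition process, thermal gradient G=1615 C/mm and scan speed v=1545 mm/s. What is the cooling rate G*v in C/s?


CR = 1615 * 1545 = 2495175 C/s


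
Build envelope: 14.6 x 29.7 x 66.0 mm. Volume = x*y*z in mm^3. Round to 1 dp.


V = 14.6 * 29.7 * 66.0 = 28618.9 mm^3


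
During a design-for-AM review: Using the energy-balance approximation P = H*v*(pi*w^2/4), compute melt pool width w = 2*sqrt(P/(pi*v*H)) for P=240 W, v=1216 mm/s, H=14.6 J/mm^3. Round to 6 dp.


w = 2*sqrt(240/(pi*1216*14.6)) = 0.131195 mm


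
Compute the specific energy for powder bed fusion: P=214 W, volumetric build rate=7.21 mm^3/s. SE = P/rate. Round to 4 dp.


SE = 214 / 7.21 = 29.681 J/mm^3


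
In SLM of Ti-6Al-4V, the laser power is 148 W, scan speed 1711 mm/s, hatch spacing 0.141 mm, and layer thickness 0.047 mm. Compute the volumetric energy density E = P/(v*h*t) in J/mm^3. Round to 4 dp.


E = 148 / (1711*0.141*0.047) = 13.0525 J/mm^3


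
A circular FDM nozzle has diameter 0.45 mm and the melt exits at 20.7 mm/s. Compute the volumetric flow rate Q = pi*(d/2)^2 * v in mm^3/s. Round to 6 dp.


A = pi*(0.45/2)^2 = 0.15904313 mm^2
Q = 0.15904313 * 20.7 = 3.292193 mm^3/s


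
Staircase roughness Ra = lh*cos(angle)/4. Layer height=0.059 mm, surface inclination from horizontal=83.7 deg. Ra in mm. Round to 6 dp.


Ra = 0.059 * cos(83.7) / 4 = 0.001619 mm


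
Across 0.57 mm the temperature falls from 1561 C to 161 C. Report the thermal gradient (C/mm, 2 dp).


G = (1561-161)/0.57 = 2456.14 C/mm


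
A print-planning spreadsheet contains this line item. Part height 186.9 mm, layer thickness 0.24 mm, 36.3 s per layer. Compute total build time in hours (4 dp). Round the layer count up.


Layers = ceil(186.9/0.24) = 779
t = 779 * 36.3 / 3600 = 7.8549 hrs


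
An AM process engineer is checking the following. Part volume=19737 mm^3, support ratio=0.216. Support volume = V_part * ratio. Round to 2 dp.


V_support = 19737 * 0.216 = 4263.19 mm^3


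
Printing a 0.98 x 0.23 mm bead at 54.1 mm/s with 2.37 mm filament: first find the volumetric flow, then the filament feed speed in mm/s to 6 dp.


Q = 0.98 * 0.23 * 54.1 = 12.19414 mm^3/s
A_fil = pi*(2.37/2)^2 = 4.41150294 mm^2
v_feed = 12.19414 / 4.41150294 = 2.764169 mm/s


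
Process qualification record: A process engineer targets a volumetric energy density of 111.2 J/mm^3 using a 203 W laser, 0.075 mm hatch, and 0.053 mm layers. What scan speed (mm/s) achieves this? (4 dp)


v = 203 / (111.2*0.075*0.053) = 459.2552 mm/s


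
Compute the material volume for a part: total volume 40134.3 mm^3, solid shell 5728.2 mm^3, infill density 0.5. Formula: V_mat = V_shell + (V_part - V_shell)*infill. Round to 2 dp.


V_infill = (40134.3 - 5728.2) * 0.5 = 17203.05
V_total = 5728.2 + 17203.05 = 22931.25 mm^3


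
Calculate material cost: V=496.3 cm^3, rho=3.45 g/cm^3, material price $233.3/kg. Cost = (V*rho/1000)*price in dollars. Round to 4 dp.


Mass = 496.3*3.45/1000 = 1.712235 kg
Cost = 1.712235 * 233.3 = 399.4644 $


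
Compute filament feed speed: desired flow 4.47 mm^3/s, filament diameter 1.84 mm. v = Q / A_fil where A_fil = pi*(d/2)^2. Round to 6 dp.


A = pi*(1.84/2)^2 = 2.659044
v = 4.47 / 2.659044 = 1.681055 mm/s


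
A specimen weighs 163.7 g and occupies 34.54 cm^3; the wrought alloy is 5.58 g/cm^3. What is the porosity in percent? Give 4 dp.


rho_part = 163.7 / 34.54 = 4.73943254 g/cm^3
Porosity = (1 - 4.73943254/5.58)*100 = 15.0639 %


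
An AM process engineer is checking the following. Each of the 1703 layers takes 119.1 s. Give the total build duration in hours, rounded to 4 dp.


t = 1703 * 119.1 / 3600 = 56.3409 hrs


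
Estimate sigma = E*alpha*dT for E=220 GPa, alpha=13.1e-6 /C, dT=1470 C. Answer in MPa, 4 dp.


sigma = 220*1000 * 13.1e-6 * 1470 = 4236.54 MPa


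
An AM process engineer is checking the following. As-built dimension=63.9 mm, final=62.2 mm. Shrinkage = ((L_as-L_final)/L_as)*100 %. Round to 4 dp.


Shrinkage = ((63.9-62.2)/63.9)*100 = 2.6604 %


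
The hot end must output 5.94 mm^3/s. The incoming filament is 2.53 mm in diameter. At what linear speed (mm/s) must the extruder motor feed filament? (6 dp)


A = pi*(2.53/2)^2 = 5.027255
v = 5.94 / 5.027255 = 1.181559 mm/s


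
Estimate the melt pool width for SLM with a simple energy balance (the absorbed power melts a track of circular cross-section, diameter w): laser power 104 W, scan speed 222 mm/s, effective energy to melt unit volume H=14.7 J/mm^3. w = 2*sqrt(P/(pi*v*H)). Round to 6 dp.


w = 2*sqrt(104/(pi*222*14.7)) = 0.201436 mm


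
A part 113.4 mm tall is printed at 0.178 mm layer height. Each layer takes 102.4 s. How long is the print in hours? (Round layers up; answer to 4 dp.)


Layers = ceil(113.4/0.178) = 638
t = 638 * 102.4 / 3600 = 18.1476 hrs


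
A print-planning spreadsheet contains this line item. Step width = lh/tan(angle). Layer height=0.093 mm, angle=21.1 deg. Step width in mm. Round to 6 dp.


step = 0.093 / tan(21.1) = 0.241015 mm


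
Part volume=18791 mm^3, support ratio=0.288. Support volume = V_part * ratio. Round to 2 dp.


V_support = 18791 * 0.288 = 5411.81 mm^3


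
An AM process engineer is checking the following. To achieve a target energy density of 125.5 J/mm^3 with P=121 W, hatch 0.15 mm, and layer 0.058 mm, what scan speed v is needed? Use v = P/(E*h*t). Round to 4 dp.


v = 121 / (125.5*0.15*0.058) = 110.8211 mm/s


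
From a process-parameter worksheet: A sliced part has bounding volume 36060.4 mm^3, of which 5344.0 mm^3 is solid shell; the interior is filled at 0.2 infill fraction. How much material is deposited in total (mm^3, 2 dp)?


V_infill = (36060.4 - 5344.0) * 0.2 = 6143.28
V_total = 5344.0 + 6143.28 = 11487.28 mm^3
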